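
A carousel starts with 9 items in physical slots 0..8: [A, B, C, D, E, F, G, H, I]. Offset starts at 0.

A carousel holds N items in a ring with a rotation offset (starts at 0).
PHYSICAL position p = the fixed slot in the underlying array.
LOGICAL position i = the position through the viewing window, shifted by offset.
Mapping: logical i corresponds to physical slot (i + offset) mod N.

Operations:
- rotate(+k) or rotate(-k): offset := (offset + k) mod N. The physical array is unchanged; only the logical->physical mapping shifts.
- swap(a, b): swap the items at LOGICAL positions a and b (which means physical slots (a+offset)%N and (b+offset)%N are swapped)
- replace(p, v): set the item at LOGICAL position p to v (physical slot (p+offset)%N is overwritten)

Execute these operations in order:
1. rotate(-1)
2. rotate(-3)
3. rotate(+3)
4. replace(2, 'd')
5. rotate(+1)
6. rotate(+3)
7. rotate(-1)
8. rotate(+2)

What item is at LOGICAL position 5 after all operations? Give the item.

After op 1 (rotate(-1)): offset=8, physical=[A,B,C,D,E,F,G,H,I], logical=[I,A,B,C,D,E,F,G,H]
After op 2 (rotate(-3)): offset=5, physical=[A,B,C,D,E,F,G,H,I], logical=[F,G,H,I,A,B,C,D,E]
After op 3 (rotate(+3)): offset=8, physical=[A,B,C,D,E,F,G,H,I], logical=[I,A,B,C,D,E,F,G,H]
After op 4 (replace(2, 'd')): offset=8, physical=[A,d,C,D,E,F,G,H,I], logical=[I,A,d,C,D,E,F,G,H]
After op 5 (rotate(+1)): offset=0, physical=[A,d,C,D,E,F,G,H,I], logical=[A,d,C,D,E,F,G,H,I]
After op 6 (rotate(+3)): offset=3, physical=[A,d,C,D,E,F,G,H,I], logical=[D,E,F,G,H,I,A,d,C]
After op 7 (rotate(-1)): offset=2, physical=[A,d,C,D,E,F,G,H,I], logical=[C,D,E,F,G,H,I,A,d]
After op 8 (rotate(+2)): offset=4, physical=[A,d,C,D,E,F,G,H,I], logical=[E,F,G,H,I,A,d,C,D]

Answer: A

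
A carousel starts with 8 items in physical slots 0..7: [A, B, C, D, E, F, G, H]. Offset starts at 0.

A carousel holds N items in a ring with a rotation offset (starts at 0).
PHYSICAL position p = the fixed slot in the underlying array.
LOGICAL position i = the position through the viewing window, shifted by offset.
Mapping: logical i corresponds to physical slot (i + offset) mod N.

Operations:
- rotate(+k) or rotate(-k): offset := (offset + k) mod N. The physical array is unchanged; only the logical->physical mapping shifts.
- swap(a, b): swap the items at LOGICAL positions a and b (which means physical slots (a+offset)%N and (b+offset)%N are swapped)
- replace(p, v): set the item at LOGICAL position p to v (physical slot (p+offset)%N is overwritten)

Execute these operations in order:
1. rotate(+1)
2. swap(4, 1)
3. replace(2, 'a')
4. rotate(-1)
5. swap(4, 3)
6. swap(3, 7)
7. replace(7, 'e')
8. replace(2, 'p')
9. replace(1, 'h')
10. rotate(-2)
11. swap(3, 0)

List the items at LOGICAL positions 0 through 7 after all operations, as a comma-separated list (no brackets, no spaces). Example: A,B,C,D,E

After op 1 (rotate(+1)): offset=1, physical=[A,B,C,D,E,F,G,H], logical=[B,C,D,E,F,G,H,A]
After op 2 (swap(4, 1)): offset=1, physical=[A,B,F,D,E,C,G,H], logical=[B,F,D,E,C,G,H,A]
After op 3 (replace(2, 'a')): offset=1, physical=[A,B,F,a,E,C,G,H], logical=[B,F,a,E,C,G,H,A]
After op 4 (rotate(-1)): offset=0, physical=[A,B,F,a,E,C,G,H], logical=[A,B,F,a,E,C,G,H]
After op 5 (swap(4, 3)): offset=0, physical=[A,B,F,E,a,C,G,H], logical=[A,B,F,E,a,C,G,H]
After op 6 (swap(3, 7)): offset=0, physical=[A,B,F,H,a,C,G,E], logical=[A,B,F,H,a,C,G,E]
After op 7 (replace(7, 'e')): offset=0, physical=[A,B,F,H,a,C,G,e], logical=[A,B,F,H,a,C,G,e]
After op 8 (replace(2, 'p')): offset=0, physical=[A,B,p,H,a,C,G,e], logical=[A,B,p,H,a,C,G,e]
After op 9 (replace(1, 'h')): offset=0, physical=[A,h,p,H,a,C,G,e], logical=[A,h,p,H,a,C,G,e]
After op 10 (rotate(-2)): offset=6, physical=[A,h,p,H,a,C,G,e], logical=[G,e,A,h,p,H,a,C]
After op 11 (swap(3, 0)): offset=6, physical=[A,G,p,H,a,C,h,e], logical=[h,e,A,G,p,H,a,C]

Answer: h,e,A,G,p,H,a,C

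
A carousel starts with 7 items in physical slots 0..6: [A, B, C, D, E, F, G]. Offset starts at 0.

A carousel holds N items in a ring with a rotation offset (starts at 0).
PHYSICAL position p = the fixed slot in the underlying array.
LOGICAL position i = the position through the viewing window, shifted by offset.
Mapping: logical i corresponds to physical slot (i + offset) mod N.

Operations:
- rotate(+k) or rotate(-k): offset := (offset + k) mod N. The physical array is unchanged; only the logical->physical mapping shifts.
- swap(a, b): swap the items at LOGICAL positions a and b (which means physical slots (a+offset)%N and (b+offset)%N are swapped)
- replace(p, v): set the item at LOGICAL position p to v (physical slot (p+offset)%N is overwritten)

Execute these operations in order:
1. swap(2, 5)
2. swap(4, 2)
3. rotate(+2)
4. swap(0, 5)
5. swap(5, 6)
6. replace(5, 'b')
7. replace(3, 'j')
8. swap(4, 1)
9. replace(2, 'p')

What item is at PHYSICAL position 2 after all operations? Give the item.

Answer: A

Derivation:
After op 1 (swap(2, 5)): offset=0, physical=[A,B,F,D,E,C,G], logical=[A,B,F,D,E,C,G]
After op 2 (swap(4, 2)): offset=0, physical=[A,B,E,D,F,C,G], logical=[A,B,E,D,F,C,G]
After op 3 (rotate(+2)): offset=2, physical=[A,B,E,D,F,C,G], logical=[E,D,F,C,G,A,B]
After op 4 (swap(0, 5)): offset=2, physical=[E,B,A,D,F,C,G], logical=[A,D,F,C,G,E,B]
After op 5 (swap(5, 6)): offset=2, physical=[B,E,A,D,F,C,G], logical=[A,D,F,C,G,B,E]
After op 6 (replace(5, 'b')): offset=2, physical=[b,E,A,D,F,C,G], logical=[A,D,F,C,G,b,E]
After op 7 (replace(3, 'j')): offset=2, physical=[b,E,A,D,F,j,G], logical=[A,D,F,j,G,b,E]
After op 8 (swap(4, 1)): offset=2, physical=[b,E,A,G,F,j,D], logical=[A,G,F,j,D,b,E]
After op 9 (replace(2, 'p')): offset=2, physical=[b,E,A,G,p,j,D], logical=[A,G,p,j,D,b,E]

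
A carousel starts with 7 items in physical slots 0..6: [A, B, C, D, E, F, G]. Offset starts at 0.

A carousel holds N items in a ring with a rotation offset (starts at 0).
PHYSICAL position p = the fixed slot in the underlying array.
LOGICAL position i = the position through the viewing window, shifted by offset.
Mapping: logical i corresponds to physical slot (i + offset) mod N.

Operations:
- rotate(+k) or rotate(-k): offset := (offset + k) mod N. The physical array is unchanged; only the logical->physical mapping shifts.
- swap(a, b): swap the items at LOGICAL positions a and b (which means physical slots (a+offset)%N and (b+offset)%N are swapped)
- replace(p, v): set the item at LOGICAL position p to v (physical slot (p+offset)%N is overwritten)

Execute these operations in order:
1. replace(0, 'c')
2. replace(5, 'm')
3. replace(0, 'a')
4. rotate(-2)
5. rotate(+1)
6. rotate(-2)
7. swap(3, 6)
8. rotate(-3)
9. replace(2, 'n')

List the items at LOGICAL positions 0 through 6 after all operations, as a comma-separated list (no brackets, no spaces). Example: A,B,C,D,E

Answer: B,C,n,E,m,G,D

Derivation:
After op 1 (replace(0, 'c')): offset=0, physical=[c,B,C,D,E,F,G], logical=[c,B,C,D,E,F,G]
After op 2 (replace(5, 'm')): offset=0, physical=[c,B,C,D,E,m,G], logical=[c,B,C,D,E,m,G]
After op 3 (replace(0, 'a')): offset=0, physical=[a,B,C,D,E,m,G], logical=[a,B,C,D,E,m,G]
After op 4 (rotate(-2)): offset=5, physical=[a,B,C,D,E,m,G], logical=[m,G,a,B,C,D,E]
After op 5 (rotate(+1)): offset=6, physical=[a,B,C,D,E,m,G], logical=[G,a,B,C,D,E,m]
After op 6 (rotate(-2)): offset=4, physical=[a,B,C,D,E,m,G], logical=[E,m,G,a,B,C,D]
After op 7 (swap(3, 6)): offset=4, physical=[D,B,C,a,E,m,G], logical=[E,m,G,D,B,C,a]
After op 8 (rotate(-3)): offset=1, physical=[D,B,C,a,E,m,G], logical=[B,C,a,E,m,G,D]
After op 9 (replace(2, 'n')): offset=1, physical=[D,B,C,n,E,m,G], logical=[B,C,n,E,m,G,D]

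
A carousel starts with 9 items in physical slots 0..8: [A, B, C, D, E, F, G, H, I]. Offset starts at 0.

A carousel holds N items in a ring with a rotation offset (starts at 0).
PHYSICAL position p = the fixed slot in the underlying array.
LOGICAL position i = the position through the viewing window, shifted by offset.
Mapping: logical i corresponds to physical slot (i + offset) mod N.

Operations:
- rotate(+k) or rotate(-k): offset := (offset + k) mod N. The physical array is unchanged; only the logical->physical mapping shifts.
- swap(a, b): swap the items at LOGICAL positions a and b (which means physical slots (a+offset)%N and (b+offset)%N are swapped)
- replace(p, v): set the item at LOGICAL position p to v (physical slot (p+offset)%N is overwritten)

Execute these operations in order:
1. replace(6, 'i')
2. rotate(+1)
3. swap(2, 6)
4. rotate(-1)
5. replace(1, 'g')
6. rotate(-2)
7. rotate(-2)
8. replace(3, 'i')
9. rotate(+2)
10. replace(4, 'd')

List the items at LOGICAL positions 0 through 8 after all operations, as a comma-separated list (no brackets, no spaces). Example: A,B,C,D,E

Answer: D,i,A,g,d,H,E,F,i

Derivation:
After op 1 (replace(6, 'i')): offset=0, physical=[A,B,C,D,E,F,i,H,I], logical=[A,B,C,D,E,F,i,H,I]
After op 2 (rotate(+1)): offset=1, physical=[A,B,C,D,E,F,i,H,I], logical=[B,C,D,E,F,i,H,I,A]
After op 3 (swap(2, 6)): offset=1, physical=[A,B,C,H,E,F,i,D,I], logical=[B,C,H,E,F,i,D,I,A]
After op 4 (rotate(-1)): offset=0, physical=[A,B,C,H,E,F,i,D,I], logical=[A,B,C,H,E,F,i,D,I]
After op 5 (replace(1, 'g')): offset=0, physical=[A,g,C,H,E,F,i,D,I], logical=[A,g,C,H,E,F,i,D,I]
After op 6 (rotate(-2)): offset=7, physical=[A,g,C,H,E,F,i,D,I], logical=[D,I,A,g,C,H,E,F,i]
After op 7 (rotate(-2)): offset=5, physical=[A,g,C,H,E,F,i,D,I], logical=[F,i,D,I,A,g,C,H,E]
After op 8 (replace(3, 'i')): offset=5, physical=[A,g,C,H,E,F,i,D,i], logical=[F,i,D,i,A,g,C,H,E]
After op 9 (rotate(+2)): offset=7, physical=[A,g,C,H,E,F,i,D,i], logical=[D,i,A,g,C,H,E,F,i]
After op 10 (replace(4, 'd')): offset=7, physical=[A,g,d,H,E,F,i,D,i], logical=[D,i,A,g,d,H,E,F,i]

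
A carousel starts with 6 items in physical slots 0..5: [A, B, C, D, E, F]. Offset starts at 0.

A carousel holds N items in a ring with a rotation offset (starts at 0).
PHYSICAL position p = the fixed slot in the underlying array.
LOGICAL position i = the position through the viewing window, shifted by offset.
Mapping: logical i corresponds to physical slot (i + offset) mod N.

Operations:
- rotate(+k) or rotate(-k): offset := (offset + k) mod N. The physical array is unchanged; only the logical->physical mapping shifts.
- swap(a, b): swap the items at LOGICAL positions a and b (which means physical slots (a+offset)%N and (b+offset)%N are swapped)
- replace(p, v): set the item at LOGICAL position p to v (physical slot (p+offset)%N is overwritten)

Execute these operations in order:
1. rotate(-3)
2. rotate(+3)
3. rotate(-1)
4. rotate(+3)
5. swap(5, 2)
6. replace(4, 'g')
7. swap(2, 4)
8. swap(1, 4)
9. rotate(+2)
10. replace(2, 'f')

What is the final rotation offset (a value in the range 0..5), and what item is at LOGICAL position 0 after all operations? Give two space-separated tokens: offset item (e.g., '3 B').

Answer: 4 g

Derivation:
After op 1 (rotate(-3)): offset=3, physical=[A,B,C,D,E,F], logical=[D,E,F,A,B,C]
After op 2 (rotate(+3)): offset=0, physical=[A,B,C,D,E,F], logical=[A,B,C,D,E,F]
After op 3 (rotate(-1)): offset=5, physical=[A,B,C,D,E,F], logical=[F,A,B,C,D,E]
After op 4 (rotate(+3)): offset=2, physical=[A,B,C,D,E,F], logical=[C,D,E,F,A,B]
After op 5 (swap(5, 2)): offset=2, physical=[A,E,C,D,B,F], logical=[C,D,B,F,A,E]
After op 6 (replace(4, 'g')): offset=2, physical=[g,E,C,D,B,F], logical=[C,D,B,F,g,E]
After op 7 (swap(2, 4)): offset=2, physical=[B,E,C,D,g,F], logical=[C,D,g,F,B,E]
After op 8 (swap(1, 4)): offset=2, physical=[D,E,C,B,g,F], logical=[C,B,g,F,D,E]
After op 9 (rotate(+2)): offset=4, physical=[D,E,C,B,g,F], logical=[g,F,D,E,C,B]
After op 10 (replace(2, 'f')): offset=4, physical=[f,E,C,B,g,F], logical=[g,F,f,E,C,B]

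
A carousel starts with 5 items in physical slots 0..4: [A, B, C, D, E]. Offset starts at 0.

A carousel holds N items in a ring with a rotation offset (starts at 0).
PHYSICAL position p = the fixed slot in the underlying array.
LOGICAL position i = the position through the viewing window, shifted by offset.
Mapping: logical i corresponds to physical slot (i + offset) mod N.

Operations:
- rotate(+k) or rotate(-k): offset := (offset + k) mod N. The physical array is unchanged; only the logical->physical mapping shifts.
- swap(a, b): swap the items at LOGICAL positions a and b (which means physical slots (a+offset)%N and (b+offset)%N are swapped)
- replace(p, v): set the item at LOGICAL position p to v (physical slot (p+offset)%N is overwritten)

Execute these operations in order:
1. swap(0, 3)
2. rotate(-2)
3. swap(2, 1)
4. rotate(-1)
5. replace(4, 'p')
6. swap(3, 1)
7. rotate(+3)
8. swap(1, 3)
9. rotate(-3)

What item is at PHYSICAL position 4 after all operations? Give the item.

Answer: D

Derivation:
After op 1 (swap(0, 3)): offset=0, physical=[D,B,C,A,E], logical=[D,B,C,A,E]
After op 2 (rotate(-2)): offset=3, physical=[D,B,C,A,E], logical=[A,E,D,B,C]
After op 3 (swap(2, 1)): offset=3, physical=[E,B,C,A,D], logical=[A,D,E,B,C]
After op 4 (rotate(-1)): offset=2, physical=[E,B,C,A,D], logical=[C,A,D,E,B]
After op 5 (replace(4, 'p')): offset=2, physical=[E,p,C,A,D], logical=[C,A,D,E,p]
After op 6 (swap(3, 1)): offset=2, physical=[A,p,C,E,D], logical=[C,E,D,A,p]
After op 7 (rotate(+3)): offset=0, physical=[A,p,C,E,D], logical=[A,p,C,E,D]
After op 8 (swap(1, 3)): offset=0, physical=[A,E,C,p,D], logical=[A,E,C,p,D]
After op 9 (rotate(-3)): offset=2, physical=[A,E,C,p,D], logical=[C,p,D,A,E]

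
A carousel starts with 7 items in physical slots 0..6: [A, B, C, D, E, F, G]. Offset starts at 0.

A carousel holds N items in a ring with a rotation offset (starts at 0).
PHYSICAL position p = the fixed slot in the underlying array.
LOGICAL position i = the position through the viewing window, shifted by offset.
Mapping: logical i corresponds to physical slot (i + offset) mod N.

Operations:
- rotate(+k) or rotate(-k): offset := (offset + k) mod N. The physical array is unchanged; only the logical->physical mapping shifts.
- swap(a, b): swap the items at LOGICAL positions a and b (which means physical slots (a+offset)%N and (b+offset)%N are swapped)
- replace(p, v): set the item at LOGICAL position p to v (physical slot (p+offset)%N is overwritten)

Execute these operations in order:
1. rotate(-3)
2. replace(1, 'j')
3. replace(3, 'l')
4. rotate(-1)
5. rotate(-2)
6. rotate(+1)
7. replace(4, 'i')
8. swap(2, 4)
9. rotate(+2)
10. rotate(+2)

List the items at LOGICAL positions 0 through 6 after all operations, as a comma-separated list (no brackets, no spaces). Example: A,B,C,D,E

After op 1 (rotate(-3)): offset=4, physical=[A,B,C,D,E,F,G], logical=[E,F,G,A,B,C,D]
After op 2 (replace(1, 'j')): offset=4, physical=[A,B,C,D,E,j,G], logical=[E,j,G,A,B,C,D]
After op 3 (replace(3, 'l')): offset=4, physical=[l,B,C,D,E,j,G], logical=[E,j,G,l,B,C,D]
After op 4 (rotate(-1)): offset=3, physical=[l,B,C,D,E,j,G], logical=[D,E,j,G,l,B,C]
After op 5 (rotate(-2)): offset=1, physical=[l,B,C,D,E,j,G], logical=[B,C,D,E,j,G,l]
After op 6 (rotate(+1)): offset=2, physical=[l,B,C,D,E,j,G], logical=[C,D,E,j,G,l,B]
After op 7 (replace(4, 'i')): offset=2, physical=[l,B,C,D,E,j,i], logical=[C,D,E,j,i,l,B]
After op 8 (swap(2, 4)): offset=2, physical=[l,B,C,D,i,j,E], logical=[C,D,i,j,E,l,B]
After op 9 (rotate(+2)): offset=4, physical=[l,B,C,D,i,j,E], logical=[i,j,E,l,B,C,D]
After op 10 (rotate(+2)): offset=6, physical=[l,B,C,D,i,j,E], logical=[E,l,B,C,D,i,j]

Answer: E,l,B,C,D,i,j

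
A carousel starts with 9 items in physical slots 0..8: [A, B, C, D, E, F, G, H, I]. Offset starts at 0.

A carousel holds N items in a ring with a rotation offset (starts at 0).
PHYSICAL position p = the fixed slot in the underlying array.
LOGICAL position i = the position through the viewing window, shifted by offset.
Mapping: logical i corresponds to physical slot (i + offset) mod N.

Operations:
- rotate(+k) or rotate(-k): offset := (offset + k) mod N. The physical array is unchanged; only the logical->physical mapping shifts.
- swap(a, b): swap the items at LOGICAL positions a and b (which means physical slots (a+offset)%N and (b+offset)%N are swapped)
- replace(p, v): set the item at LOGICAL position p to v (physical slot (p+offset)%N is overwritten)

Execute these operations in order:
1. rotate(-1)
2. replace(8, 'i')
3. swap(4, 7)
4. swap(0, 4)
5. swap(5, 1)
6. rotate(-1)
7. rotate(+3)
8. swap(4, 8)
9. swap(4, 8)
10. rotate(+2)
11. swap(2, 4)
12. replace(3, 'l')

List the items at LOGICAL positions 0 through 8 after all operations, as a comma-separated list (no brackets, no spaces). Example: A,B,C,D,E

After op 1 (rotate(-1)): offset=8, physical=[A,B,C,D,E,F,G,H,I], logical=[I,A,B,C,D,E,F,G,H]
After op 2 (replace(8, 'i')): offset=8, physical=[A,B,C,D,E,F,G,i,I], logical=[I,A,B,C,D,E,F,G,i]
After op 3 (swap(4, 7)): offset=8, physical=[A,B,C,G,E,F,D,i,I], logical=[I,A,B,C,G,E,F,D,i]
After op 4 (swap(0, 4)): offset=8, physical=[A,B,C,I,E,F,D,i,G], logical=[G,A,B,C,I,E,F,D,i]
After op 5 (swap(5, 1)): offset=8, physical=[E,B,C,I,A,F,D,i,G], logical=[G,E,B,C,I,A,F,D,i]
After op 6 (rotate(-1)): offset=7, physical=[E,B,C,I,A,F,D,i,G], logical=[i,G,E,B,C,I,A,F,D]
After op 7 (rotate(+3)): offset=1, physical=[E,B,C,I,A,F,D,i,G], logical=[B,C,I,A,F,D,i,G,E]
After op 8 (swap(4, 8)): offset=1, physical=[F,B,C,I,A,E,D,i,G], logical=[B,C,I,A,E,D,i,G,F]
After op 9 (swap(4, 8)): offset=1, physical=[E,B,C,I,A,F,D,i,G], logical=[B,C,I,A,F,D,i,G,E]
After op 10 (rotate(+2)): offset=3, physical=[E,B,C,I,A,F,D,i,G], logical=[I,A,F,D,i,G,E,B,C]
After op 11 (swap(2, 4)): offset=3, physical=[E,B,C,I,A,i,D,F,G], logical=[I,A,i,D,F,G,E,B,C]
After op 12 (replace(3, 'l')): offset=3, physical=[E,B,C,I,A,i,l,F,G], logical=[I,A,i,l,F,G,E,B,C]

Answer: I,A,i,l,F,G,E,B,C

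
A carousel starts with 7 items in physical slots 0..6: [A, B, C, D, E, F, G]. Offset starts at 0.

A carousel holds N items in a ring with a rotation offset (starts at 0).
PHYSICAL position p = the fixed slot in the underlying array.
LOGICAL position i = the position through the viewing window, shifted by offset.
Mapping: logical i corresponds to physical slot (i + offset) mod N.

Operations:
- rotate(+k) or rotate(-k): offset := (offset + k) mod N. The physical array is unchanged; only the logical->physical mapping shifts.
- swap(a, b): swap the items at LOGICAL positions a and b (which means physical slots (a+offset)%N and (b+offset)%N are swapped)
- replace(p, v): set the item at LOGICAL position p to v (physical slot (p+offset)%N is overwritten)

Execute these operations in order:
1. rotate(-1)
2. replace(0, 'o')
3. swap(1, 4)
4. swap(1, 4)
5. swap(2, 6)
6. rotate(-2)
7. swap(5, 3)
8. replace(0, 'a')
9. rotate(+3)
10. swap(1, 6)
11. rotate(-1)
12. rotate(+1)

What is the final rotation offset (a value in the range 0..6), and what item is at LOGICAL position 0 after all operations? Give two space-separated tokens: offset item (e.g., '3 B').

Answer: 0 C

Derivation:
After op 1 (rotate(-1)): offset=6, physical=[A,B,C,D,E,F,G], logical=[G,A,B,C,D,E,F]
After op 2 (replace(0, 'o')): offset=6, physical=[A,B,C,D,E,F,o], logical=[o,A,B,C,D,E,F]
After op 3 (swap(1, 4)): offset=6, physical=[D,B,C,A,E,F,o], logical=[o,D,B,C,A,E,F]
After op 4 (swap(1, 4)): offset=6, physical=[A,B,C,D,E,F,o], logical=[o,A,B,C,D,E,F]
After op 5 (swap(2, 6)): offset=6, physical=[A,F,C,D,E,B,o], logical=[o,A,F,C,D,E,B]
After op 6 (rotate(-2)): offset=4, physical=[A,F,C,D,E,B,o], logical=[E,B,o,A,F,C,D]
After op 7 (swap(5, 3)): offset=4, physical=[C,F,A,D,E,B,o], logical=[E,B,o,C,F,A,D]
After op 8 (replace(0, 'a')): offset=4, physical=[C,F,A,D,a,B,o], logical=[a,B,o,C,F,A,D]
After op 9 (rotate(+3)): offset=0, physical=[C,F,A,D,a,B,o], logical=[C,F,A,D,a,B,o]
After op 10 (swap(1, 6)): offset=0, physical=[C,o,A,D,a,B,F], logical=[C,o,A,D,a,B,F]
After op 11 (rotate(-1)): offset=6, physical=[C,o,A,D,a,B,F], logical=[F,C,o,A,D,a,B]
After op 12 (rotate(+1)): offset=0, physical=[C,o,A,D,a,B,F], logical=[C,o,A,D,a,B,F]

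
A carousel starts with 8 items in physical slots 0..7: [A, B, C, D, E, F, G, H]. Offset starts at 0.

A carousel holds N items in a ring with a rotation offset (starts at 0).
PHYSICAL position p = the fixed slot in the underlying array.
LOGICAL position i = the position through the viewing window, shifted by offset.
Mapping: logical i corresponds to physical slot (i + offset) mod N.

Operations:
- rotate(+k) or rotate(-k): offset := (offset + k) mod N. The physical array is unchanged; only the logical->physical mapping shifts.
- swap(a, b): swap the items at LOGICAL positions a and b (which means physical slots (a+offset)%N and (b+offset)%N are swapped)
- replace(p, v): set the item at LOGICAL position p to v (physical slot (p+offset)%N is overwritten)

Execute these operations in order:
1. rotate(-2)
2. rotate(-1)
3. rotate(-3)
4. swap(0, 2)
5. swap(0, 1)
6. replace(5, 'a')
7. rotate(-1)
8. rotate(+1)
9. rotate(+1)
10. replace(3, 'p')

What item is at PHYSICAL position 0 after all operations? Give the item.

Answer: A

Derivation:
After op 1 (rotate(-2)): offset=6, physical=[A,B,C,D,E,F,G,H], logical=[G,H,A,B,C,D,E,F]
After op 2 (rotate(-1)): offset=5, physical=[A,B,C,D,E,F,G,H], logical=[F,G,H,A,B,C,D,E]
After op 3 (rotate(-3)): offset=2, physical=[A,B,C,D,E,F,G,H], logical=[C,D,E,F,G,H,A,B]
After op 4 (swap(0, 2)): offset=2, physical=[A,B,E,D,C,F,G,H], logical=[E,D,C,F,G,H,A,B]
After op 5 (swap(0, 1)): offset=2, physical=[A,B,D,E,C,F,G,H], logical=[D,E,C,F,G,H,A,B]
After op 6 (replace(5, 'a')): offset=2, physical=[A,B,D,E,C,F,G,a], logical=[D,E,C,F,G,a,A,B]
After op 7 (rotate(-1)): offset=1, physical=[A,B,D,E,C,F,G,a], logical=[B,D,E,C,F,G,a,A]
After op 8 (rotate(+1)): offset=2, physical=[A,B,D,E,C,F,G,a], logical=[D,E,C,F,G,a,A,B]
After op 9 (rotate(+1)): offset=3, physical=[A,B,D,E,C,F,G,a], logical=[E,C,F,G,a,A,B,D]
After op 10 (replace(3, 'p')): offset=3, physical=[A,B,D,E,C,F,p,a], logical=[E,C,F,p,a,A,B,D]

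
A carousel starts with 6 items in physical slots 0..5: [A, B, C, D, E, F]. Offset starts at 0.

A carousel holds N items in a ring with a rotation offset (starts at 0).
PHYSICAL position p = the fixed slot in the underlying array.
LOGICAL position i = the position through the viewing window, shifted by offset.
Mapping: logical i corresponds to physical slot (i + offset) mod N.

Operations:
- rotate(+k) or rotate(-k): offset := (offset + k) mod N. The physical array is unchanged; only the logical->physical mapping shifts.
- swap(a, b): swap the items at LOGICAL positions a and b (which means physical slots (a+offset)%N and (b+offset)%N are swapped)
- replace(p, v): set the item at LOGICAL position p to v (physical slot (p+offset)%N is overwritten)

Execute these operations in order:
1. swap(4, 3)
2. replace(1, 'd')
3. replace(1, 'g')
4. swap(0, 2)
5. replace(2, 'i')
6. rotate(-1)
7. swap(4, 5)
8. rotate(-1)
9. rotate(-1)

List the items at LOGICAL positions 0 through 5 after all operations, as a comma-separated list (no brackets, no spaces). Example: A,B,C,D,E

Answer: D,E,F,C,g,i

Derivation:
After op 1 (swap(4, 3)): offset=0, physical=[A,B,C,E,D,F], logical=[A,B,C,E,D,F]
After op 2 (replace(1, 'd')): offset=0, physical=[A,d,C,E,D,F], logical=[A,d,C,E,D,F]
After op 3 (replace(1, 'g')): offset=0, physical=[A,g,C,E,D,F], logical=[A,g,C,E,D,F]
After op 4 (swap(0, 2)): offset=0, physical=[C,g,A,E,D,F], logical=[C,g,A,E,D,F]
After op 5 (replace(2, 'i')): offset=0, physical=[C,g,i,E,D,F], logical=[C,g,i,E,D,F]
After op 6 (rotate(-1)): offset=5, physical=[C,g,i,E,D,F], logical=[F,C,g,i,E,D]
After op 7 (swap(4, 5)): offset=5, physical=[C,g,i,D,E,F], logical=[F,C,g,i,D,E]
After op 8 (rotate(-1)): offset=4, physical=[C,g,i,D,E,F], logical=[E,F,C,g,i,D]
After op 9 (rotate(-1)): offset=3, physical=[C,g,i,D,E,F], logical=[D,E,F,C,g,i]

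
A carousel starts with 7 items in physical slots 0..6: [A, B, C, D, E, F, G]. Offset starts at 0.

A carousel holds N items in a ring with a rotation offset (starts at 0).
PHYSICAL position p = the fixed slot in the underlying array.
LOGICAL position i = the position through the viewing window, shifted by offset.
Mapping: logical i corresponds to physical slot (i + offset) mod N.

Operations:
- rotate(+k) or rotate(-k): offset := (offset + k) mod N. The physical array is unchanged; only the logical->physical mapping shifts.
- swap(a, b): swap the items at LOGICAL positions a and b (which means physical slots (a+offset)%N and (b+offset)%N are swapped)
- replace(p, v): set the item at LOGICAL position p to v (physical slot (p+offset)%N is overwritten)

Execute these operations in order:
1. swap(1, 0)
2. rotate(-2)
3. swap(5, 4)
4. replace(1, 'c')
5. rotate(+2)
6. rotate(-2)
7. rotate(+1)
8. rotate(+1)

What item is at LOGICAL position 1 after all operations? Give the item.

After op 1 (swap(1, 0)): offset=0, physical=[B,A,C,D,E,F,G], logical=[B,A,C,D,E,F,G]
After op 2 (rotate(-2)): offset=5, physical=[B,A,C,D,E,F,G], logical=[F,G,B,A,C,D,E]
After op 3 (swap(5, 4)): offset=5, physical=[B,A,D,C,E,F,G], logical=[F,G,B,A,D,C,E]
After op 4 (replace(1, 'c')): offset=5, physical=[B,A,D,C,E,F,c], logical=[F,c,B,A,D,C,E]
After op 5 (rotate(+2)): offset=0, physical=[B,A,D,C,E,F,c], logical=[B,A,D,C,E,F,c]
After op 6 (rotate(-2)): offset=5, physical=[B,A,D,C,E,F,c], logical=[F,c,B,A,D,C,E]
After op 7 (rotate(+1)): offset=6, physical=[B,A,D,C,E,F,c], logical=[c,B,A,D,C,E,F]
After op 8 (rotate(+1)): offset=0, physical=[B,A,D,C,E,F,c], logical=[B,A,D,C,E,F,c]

Answer: A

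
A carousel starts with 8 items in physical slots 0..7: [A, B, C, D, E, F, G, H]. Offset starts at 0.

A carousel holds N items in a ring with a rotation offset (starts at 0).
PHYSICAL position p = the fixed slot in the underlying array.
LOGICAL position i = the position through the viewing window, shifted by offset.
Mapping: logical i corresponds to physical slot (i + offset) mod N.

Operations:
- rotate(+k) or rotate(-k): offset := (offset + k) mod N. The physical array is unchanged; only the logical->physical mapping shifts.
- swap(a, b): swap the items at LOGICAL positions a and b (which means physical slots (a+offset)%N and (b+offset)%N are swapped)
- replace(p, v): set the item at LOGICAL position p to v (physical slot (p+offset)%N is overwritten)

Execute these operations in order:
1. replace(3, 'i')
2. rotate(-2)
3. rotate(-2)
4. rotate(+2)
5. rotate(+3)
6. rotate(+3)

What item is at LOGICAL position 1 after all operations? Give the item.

After op 1 (replace(3, 'i')): offset=0, physical=[A,B,C,i,E,F,G,H], logical=[A,B,C,i,E,F,G,H]
After op 2 (rotate(-2)): offset=6, physical=[A,B,C,i,E,F,G,H], logical=[G,H,A,B,C,i,E,F]
After op 3 (rotate(-2)): offset=4, physical=[A,B,C,i,E,F,G,H], logical=[E,F,G,H,A,B,C,i]
After op 4 (rotate(+2)): offset=6, physical=[A,B,C,i,E,F,G,H], logical=[G,H,A,B,C,i,E,F]
After op 5 (rotate(+3)): offset=1, physical=[A,B,C,i,E,F,G,H], logical=[B,C,i,E,F,G,H,A]
After op 6 (rotate(+3)): offset=4, physical=[A,B,C,i,E,F,G,H], logical=[E,F,G,H,A,B,C,i]

Answer: F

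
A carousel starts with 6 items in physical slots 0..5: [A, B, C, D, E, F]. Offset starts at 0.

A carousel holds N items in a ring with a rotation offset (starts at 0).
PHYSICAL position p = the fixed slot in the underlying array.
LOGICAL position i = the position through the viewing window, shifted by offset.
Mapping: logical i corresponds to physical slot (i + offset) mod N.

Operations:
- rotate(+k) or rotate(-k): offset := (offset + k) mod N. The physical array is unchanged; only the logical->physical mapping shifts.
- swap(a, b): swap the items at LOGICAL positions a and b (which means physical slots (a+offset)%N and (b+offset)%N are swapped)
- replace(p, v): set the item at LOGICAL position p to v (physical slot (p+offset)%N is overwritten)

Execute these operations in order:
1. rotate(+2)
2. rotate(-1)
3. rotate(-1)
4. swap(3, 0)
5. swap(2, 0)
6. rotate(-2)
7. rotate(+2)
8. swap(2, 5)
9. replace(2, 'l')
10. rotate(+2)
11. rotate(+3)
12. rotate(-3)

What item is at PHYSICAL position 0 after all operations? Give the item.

After op 1 (rotate(+2)): offset=2, physical=[A,B,C,D,E,F], logical=[C,D,E,F,A,B]
After op 2 (rotate(-1)): offset=1, physical=[A,B,C,D,E,F], logical=[B,C,D,E,F,A]
After op 3 (rotate(-1)): offset=0, physical=[A,B,C,D,E,F], logical=[A,B,C,D,E,F]
After op 4 (swap(3, 0)): offset=0, physical=[D,B,C,A,E,F], logical=[D,B,C,A,E,F]
After op 5 (swap(2, 0)): offset=0, physical=[C,B,D,A,E,F], logical=[C,B,D,A,E,F]
After op 6 (rotate(-2)): offset=4, physical=[C,B,D,A,E,F], logical=[E,F,C,B,D,A]
After op 7 (rotate(+2)): offset=0, physical=[C,B,D,A,E,F], logical=[C,B,D,A,E,F]
After op 8 (swap(2, 5)): offset=0, physical=[C,B,F,A,E,D], logical=[C,B,F,A,E,D]
After op 9 (replace(2, 'l')): offset=0, physical=[C,B,l,A,E,D], logical=[C,B,l,A,E,D]
After op 10 (rotate(+2)): offset=2, physical=[C,B,l,A,E,D], logical=[l,A,E,D,C,B]
After op 11 (rotate(+3)): offset=5, physical=[C,B,l,A,E,D], logical=[D,C,B,l,A,E]
After op 12 (rotate(-3)): offset=2, physical=[C,B,l,A,E,D], logical=[l,A,E,D,C,B]

Answer: C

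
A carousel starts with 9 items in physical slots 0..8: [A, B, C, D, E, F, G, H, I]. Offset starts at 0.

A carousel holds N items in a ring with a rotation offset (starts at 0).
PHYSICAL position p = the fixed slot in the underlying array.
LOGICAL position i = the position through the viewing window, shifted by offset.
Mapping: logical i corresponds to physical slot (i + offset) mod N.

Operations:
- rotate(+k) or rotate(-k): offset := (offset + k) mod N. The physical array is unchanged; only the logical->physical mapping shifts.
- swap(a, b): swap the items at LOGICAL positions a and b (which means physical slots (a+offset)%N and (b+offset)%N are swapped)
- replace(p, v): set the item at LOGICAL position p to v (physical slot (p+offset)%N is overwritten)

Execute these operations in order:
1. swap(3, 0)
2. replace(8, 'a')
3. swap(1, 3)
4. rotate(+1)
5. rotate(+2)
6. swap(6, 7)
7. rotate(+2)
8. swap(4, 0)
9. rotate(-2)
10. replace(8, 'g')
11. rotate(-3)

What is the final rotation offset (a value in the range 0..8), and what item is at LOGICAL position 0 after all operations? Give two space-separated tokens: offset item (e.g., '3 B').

Answer: 0 F

Derivation:
After op 1 (swap(3, 0)): offset=0, physical=[D,B,C,A,E,F,G,H,I], logical=[D,B,C,A,E,F,G,H,I]
After op 2 (replace(8, 'a')): offset=0, physical=[D,B,C,A,E,F,G,H,a], logical=[D,B,C,A,E,F,G,H,a]
After op 3 (swap(1, 3)): offset=0, physical=[D,A,C,B,E,F,G,H,a], logical=[D,A,C,B,E,F,G,H,a]
After op 4 (rotate(+1)): offset=1, physical=[D,A,C,B,E,F,G,H,a], logical=[A,C,B,E,F,G,H,a,D]
After op 5 (rotate(+2)): offset=3, physical=[D,A,C,B,E,F,G,H,a], logical=[B,E,F,G,H,a,D,A,C]
After op 6 (swap(6, 7)): offset=3, physical=[A,D,C,B,E,F,G,H,a], logical=[B,E,F,G,H,a,A,D,C]
After op 7 (rotate(+2)): offset=5, physical=[A,D,C,B,E,F,G,H,a], logical=[F,G,H,a,A,D,C,B,E]
After op 8 (swap(4, 0)): offset=5, physical=[F,D,C,B,E,A,G,H,a], logical=[A,G,H,a,F,D,C,B,E]
After op 9 (rotate(-2)): offset=3, physical=[F,D,C,B,E,A,G,H,a], logical=[B,E,A,G,H,a,F,D,C]
After op 10 (replace(8, 'g')): offset=3, physical=[F,D,g,B,E,A,G,H,a], logical=[B,E,A,G,H,a,F,D,g]
After op 11 (rotate(-3)): offset=0, physical=[F,D,g,B,E,A,G,H,a], logical=[F,D,g,B,E,A,G,H,a]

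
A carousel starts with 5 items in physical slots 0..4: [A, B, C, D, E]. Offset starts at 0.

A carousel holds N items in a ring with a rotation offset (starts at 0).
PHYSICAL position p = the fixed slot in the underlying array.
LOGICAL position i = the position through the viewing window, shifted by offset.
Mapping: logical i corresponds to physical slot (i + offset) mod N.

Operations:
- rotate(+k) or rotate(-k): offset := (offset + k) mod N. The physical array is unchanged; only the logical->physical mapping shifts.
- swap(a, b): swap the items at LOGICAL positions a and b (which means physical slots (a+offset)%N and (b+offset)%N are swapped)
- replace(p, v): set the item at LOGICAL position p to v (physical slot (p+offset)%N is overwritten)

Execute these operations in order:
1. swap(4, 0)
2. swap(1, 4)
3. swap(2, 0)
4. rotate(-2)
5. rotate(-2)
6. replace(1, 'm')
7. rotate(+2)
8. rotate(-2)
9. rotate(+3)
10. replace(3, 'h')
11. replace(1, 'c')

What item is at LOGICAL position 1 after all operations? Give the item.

Answer: c

Derivation:
After op 1 (swap(4, 0)): offset=0, physical=[E,B,C,D,A], logical=[E,B,C,D,A]
After op 2 (swap(1, 4)): offset=0, physical=[E,A,C,D,B], logical=[E,A,C,D,B]
After op 3 (swap(2, 0)): offset=0, physical=[C,A,E,D,B], logical=[C,A,E,D,B]
After op 4 (rotate(-2)): offset=3, physical=[C,A,E,D,B], logical=[D,B,C,A,E]
After op 5 (rotate(-2)): offset=1, physical=[C,A,E,D,B], logical=[A,E,D,B,C]
After op 6 (replace(1, 'm')): offset=1, physical=[C,A,m,D,B], logical=[A,m,D,B,C]
After op 7 (rotate(+2)): offset=3, physical=[C,A,m,D,B], logical=[D,B,C,A,m]
After op 8 (rotate(-2)): offset=1, physical=[C,A,m,D,B], logical=[A,m,D,B,C]
After op 9 (rotate(+3)): offset=4, physical=[C,A,m,D,B], logical=[B,C,A,m,D]
After op 10 (replace(3, 'h')): offset=4, physical=[C,A,h,D,B], logical=[B,C,A,h,D]
After op 11 (replace(1, 'c')): offset=4, physical=[c,A,h,D,B], logical=[B,c,A,h,D]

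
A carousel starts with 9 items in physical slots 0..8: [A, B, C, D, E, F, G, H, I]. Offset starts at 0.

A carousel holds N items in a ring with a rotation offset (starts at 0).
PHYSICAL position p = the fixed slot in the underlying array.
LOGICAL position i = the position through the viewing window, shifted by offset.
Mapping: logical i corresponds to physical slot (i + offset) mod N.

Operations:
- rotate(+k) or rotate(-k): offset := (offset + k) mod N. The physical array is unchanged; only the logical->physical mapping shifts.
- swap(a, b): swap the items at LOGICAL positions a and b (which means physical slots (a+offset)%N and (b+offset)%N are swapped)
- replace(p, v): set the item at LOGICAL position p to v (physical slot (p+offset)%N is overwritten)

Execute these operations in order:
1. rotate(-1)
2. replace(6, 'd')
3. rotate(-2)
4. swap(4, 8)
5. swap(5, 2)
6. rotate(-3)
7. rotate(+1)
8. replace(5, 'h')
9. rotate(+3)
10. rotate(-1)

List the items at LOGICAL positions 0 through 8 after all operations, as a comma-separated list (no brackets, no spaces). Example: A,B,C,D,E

Answer: G,H,C,h,d,I,D,E,B

Derivation:
After op 1 (rotate(-1)): offset=8, physical=[A,B,C,D,E,F,G,H,I], logical=[I,A,B,C,D,E,F,G,H]
After op 2 (replace(6, 'd')): offset=8, physical=[A,B,C,D,E,d,G,H,I], logical=[I,A,B,C,D,E,d,G,H]
After op 3 (rotate(-2)): offset=6, physical=[A,B,C,D,E,d,G,H,I], logical=[G,H,I,A,B,C,D,E,d]
After op 4 (swap(4, 8)): offset=6, physical=[A,d,C,D,E,B,G,H,I], logical=[G,H,I,A,d,C,D,E,B]
After op 5 (swap(5, 2)): offset=6, physical=[A,d,I,D,E,B,G,H,C], logical=[G,H,C,A,d,I,D,E,B]
After op 6 (rotate(-3)): offset=3, physical=[A,d,I,D,E,B,G,H,C], logical=[D,E,B,G,H,C,A,d,I]
After op 7 (rotate(+1)): offset=4, physical=[A,d,I,D,E,B,G,H,C], logical=[E,B,G,H,C,A,d,I,D]
After op 8 (replace(5, 'h')): offset=4, physical=[h,d,I,D,E,B,G,H,C], logical=[E,B,G,H,C,h,d,I,D]
After op 9 (rotate(+3)): offset=7, physical=[h,d,I,D,E,B,G,H,C], logical=[H,C,h,d,I,D,E,B,G]
After op 10 (rotate(-1)): offset=6, physical=[h,d,I,D,E,B,G,H,C], logical=[G,H,C,h,d,I,D,E,B]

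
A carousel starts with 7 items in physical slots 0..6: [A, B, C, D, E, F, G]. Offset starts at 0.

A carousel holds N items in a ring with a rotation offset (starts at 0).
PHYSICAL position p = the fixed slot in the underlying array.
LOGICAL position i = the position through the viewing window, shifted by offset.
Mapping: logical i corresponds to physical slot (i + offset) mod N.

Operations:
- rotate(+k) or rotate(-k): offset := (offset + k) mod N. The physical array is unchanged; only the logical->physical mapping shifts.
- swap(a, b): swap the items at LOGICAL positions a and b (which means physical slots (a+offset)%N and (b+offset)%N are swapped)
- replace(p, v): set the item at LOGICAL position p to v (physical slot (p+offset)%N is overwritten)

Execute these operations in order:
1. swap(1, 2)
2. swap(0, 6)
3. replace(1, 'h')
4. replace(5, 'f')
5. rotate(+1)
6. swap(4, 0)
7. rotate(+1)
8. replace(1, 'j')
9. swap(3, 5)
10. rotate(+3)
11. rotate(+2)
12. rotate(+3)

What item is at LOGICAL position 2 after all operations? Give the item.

Answer: G

Derivation:
After op 1 (swap(1, 2)): offset=0, physical=[A,C,B,D,E,F,G], logical=[A,C,B,D,E,F,G]
After op 2 (swap(0, 6)): offset=0, physical=[G,C,B,D,E,F,A], logical=[G,C,B,D,E,F,A]
After op 3 (replace(1, 'h')): offset=0, physical=[G,h,B,D,E,F,A], logical=[G,h,B,D,E,F,A]
After op 4 (replace(5, 'f')): offset=0, physical=[G,h,B,D,E,f,A], logical=[G,h,B,D,E,f,A]
After op 5 (rotate(+1)): offset=1, physical=[G,h,B,D,E,f,A], logical=[h,B,D,E,f,A,G]
After op 6 (swap(4, 0)): offset=1, physical=[G,f,B,D,E,h,A], logical=[f,B,D,E,h,A,G]
After op 7 (rotate(+1)): offset=2, physical=[G,f,B,D,E,h,A], logical=[B,D,E,h,A,G,f]
After op 8 (replace(1, 'j')): offset=2, physical=[G,f,B,j,E,h,A], logical=[B,j,E,h,A,G,f]
After op 9 (swap(3, 5)): offset=2, physical=[h,f,B,j,E,G,A], logical=[B,j,E,G,A,h,f]
After op 10 (rotate(+3)): offset=5, physical=[h,f,B,j,E,G,A], logical=[G,A,h,f,B,j,E]
After op 11 (rotate(+2)): offset=0, physical=[h,f,B,j,E,G,A], logical=[h,f,B,j,E,G,A]
After op 12 (rotate(+3)): offset=3, physical=[h,f,B,j,E,G,A], logical=[j,E,G,A,h,f,B]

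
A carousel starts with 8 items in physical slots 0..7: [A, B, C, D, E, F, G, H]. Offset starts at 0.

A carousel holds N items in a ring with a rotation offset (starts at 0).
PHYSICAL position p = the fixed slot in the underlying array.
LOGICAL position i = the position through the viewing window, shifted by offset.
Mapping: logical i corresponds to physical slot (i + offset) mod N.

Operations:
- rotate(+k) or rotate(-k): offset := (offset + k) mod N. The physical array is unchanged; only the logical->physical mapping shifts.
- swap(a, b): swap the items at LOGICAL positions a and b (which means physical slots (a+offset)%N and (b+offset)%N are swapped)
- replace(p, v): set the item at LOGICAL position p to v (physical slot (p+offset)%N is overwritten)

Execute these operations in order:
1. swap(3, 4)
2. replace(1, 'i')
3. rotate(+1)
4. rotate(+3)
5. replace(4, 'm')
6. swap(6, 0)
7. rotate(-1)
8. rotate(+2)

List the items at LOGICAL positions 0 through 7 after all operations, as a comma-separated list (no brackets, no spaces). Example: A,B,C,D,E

After op 1 (swap(3, 4)): offset=0, physical=[A,B,C,E,D,F,G,H], logical=[A,B,C,E,D,F,G,H]
After op 2 (replace(1, 'i')): offset=0, physical=[A,i,C,E,D,F,G,H], logical=[A,i,C,E,D,F,G,H]
After op 3 (rotate(+1)): offset=1, physical=[A,i,C,E,D,F,G,H], logical=[i,C,E,D,F,G,H,A]
After op 4 (rotate(+3)): offset=4, physical=[A,i,C,E,D,F,G,H], logical=[D,F,G,H,A,i,C,E]
After op 5 (replace(4, 'm')): offset=4, physical=[m,i,C,E,D,F,G,H], logical=[D,F,G,H,m,i,C,E]
After op 6 (swap(6, 0)): offset=4, physical=[m,i,D,E,C,F,G,H], logical=[C,F,G,H,m,i,D,E]
After op 7 (rotate(-1)): offset=3, physical=[m,i,D,E,C,F,G,H], logical=[E,C,F,G,H,m,i,D]
After op 8 (rotate(+2)): offset=5, physical=[m,i,D,E,C,F,G,H], logical=[F,G,H,m,i,D,E,C]

Answer: F,G,H,m,i,D,E,C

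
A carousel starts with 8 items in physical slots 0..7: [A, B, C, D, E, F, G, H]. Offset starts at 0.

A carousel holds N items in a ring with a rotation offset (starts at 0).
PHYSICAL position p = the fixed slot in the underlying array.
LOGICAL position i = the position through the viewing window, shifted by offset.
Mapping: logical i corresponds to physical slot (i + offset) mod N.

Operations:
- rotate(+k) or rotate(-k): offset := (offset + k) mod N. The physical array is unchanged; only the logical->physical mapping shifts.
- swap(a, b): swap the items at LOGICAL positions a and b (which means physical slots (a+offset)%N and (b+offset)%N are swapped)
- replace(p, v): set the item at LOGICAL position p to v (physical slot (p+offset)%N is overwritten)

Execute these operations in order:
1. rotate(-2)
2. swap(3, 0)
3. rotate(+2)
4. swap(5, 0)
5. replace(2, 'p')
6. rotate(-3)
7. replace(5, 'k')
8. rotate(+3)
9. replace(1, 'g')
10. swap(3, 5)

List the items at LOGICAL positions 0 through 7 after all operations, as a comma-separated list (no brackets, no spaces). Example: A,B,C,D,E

Answer: F,g,k,A,E,D,B,H

Derivation:
After op 1 (rotate(-2)): offset=6, physical=[A,B,C,D,E,F,G,H], logical=[G,H,A,B,C,D,E,F]
After op 2 (swap(3, 0)): offset=6, physical=[A,G,C,D,E,F,B,H], logical=[B,H,A,G,C,D,E,F]
After op 3 (rotate(+2)): offset=0, physical=[A,G,C,D,E,F,B,H], logical=[A,G,C,D,E,F,B,H]
After op 4 (swap(5, 0)): offset=0, physical=[F,G,C,D,E,A,B,H], logical=[F,G,C,D,E,A,B,H]
After op 5 (replace(2, 'p')): offset=0, physical=[F,G,p,D,E,A,B,H], logical=[F,G,p,D,E,A,B,H]
After op 6 (rotate(-3)): offset=5, physical=[F,G,p,D,E,A,B,H], logical=[A,B,H,F,G,p,D,E]
After op 7 (replace(5, 'k')): offset=5, physical=[F,G,k,D,E,A,B,H], logical=[A,B,H,F,G,k,D,E]
After op 8 (rotate(+3)): offset=0, physical=[F,G,k,D,E,A,B,H], logical=[F,G,k,D,E,A,B,H]
After op 9 (replace(1, 'g')): offset=0, physical=[F,g,k,D,E,A,B,H], logical=[F,g,k,D,E,A,B,H]
After op 10 (swap(3, 5)): offset=0, physical=[F,g,k,A,E,D,B,H], logical=[F,g,k,A,E,D,B,H]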